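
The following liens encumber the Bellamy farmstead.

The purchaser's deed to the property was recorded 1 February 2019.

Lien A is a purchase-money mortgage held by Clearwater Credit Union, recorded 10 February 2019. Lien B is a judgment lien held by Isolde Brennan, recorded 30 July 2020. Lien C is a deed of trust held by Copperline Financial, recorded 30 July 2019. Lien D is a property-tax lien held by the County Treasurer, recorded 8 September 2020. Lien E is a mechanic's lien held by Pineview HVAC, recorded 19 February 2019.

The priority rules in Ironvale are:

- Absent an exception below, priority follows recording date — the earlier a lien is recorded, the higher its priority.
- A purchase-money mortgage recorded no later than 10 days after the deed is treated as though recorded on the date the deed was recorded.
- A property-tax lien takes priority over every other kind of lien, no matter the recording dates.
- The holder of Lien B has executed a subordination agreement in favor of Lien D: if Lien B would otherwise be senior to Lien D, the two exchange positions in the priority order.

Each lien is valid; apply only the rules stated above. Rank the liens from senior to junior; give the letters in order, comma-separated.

Effective dates: A's effective date is the deed date, 1 February 2019.
As a property-tax lien, D is senior to every other lien.
Among the remaining liens, by effective date: A (1 February 2019), E (19 February 2019), C (30 July 2019), B (30 July 2020).
B already ranks below D; the subordination has no effect.

D, A, E, C, B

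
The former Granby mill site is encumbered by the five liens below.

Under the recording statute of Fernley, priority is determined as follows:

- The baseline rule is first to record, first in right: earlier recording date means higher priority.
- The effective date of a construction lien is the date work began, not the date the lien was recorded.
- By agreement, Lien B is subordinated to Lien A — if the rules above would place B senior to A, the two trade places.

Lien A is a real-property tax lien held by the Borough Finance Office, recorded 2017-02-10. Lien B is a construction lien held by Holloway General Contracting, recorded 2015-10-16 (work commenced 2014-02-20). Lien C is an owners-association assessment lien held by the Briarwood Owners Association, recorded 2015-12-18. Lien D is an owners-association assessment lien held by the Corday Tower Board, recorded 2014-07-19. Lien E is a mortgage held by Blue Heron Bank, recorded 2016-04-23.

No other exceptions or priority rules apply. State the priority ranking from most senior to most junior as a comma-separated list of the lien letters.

Effective dates after the stated exceptions: B relates back to 2014-02-20 (work commenced).
By effective date, earliest first: B (2014-02-20), D (2014-07-19), C (2015-12-18), E (2016-04-23), A (2017-02-10).
B would otherwise be senior to A, so under the subordination agreement B and A exchange positions.

A, D, C, E, B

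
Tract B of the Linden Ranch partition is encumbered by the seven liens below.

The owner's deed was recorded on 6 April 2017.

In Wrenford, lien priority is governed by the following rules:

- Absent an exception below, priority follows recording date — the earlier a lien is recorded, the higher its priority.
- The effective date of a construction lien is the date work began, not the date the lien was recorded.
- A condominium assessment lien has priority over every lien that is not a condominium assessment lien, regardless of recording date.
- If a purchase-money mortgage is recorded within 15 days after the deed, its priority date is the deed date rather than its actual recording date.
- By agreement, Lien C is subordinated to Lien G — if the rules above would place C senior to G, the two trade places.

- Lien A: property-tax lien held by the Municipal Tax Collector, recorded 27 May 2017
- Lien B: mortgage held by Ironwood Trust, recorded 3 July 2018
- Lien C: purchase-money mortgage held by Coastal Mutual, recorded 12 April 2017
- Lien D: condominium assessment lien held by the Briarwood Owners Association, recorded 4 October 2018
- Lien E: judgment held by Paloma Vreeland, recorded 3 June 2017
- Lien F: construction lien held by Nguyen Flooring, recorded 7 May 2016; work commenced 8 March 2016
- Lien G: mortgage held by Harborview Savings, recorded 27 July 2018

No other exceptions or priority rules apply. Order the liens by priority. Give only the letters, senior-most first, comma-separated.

Effective dates: C's effective date is the deed date, 6 April 2017; F relates back to 8 March 2016 (work commenced).
D is a condominium assessment lien, so it outranks all other liens regardless of date.
The other liens, earliest effective date first: F (8 March 2016), C (6 April 2017), A (27 May 2017), E (3 June 2017), B (3 July 2018), G (27 July 2018).
Because C would otherwise rank above G, the subordination swaps them.

D, F, G, A, E, B, C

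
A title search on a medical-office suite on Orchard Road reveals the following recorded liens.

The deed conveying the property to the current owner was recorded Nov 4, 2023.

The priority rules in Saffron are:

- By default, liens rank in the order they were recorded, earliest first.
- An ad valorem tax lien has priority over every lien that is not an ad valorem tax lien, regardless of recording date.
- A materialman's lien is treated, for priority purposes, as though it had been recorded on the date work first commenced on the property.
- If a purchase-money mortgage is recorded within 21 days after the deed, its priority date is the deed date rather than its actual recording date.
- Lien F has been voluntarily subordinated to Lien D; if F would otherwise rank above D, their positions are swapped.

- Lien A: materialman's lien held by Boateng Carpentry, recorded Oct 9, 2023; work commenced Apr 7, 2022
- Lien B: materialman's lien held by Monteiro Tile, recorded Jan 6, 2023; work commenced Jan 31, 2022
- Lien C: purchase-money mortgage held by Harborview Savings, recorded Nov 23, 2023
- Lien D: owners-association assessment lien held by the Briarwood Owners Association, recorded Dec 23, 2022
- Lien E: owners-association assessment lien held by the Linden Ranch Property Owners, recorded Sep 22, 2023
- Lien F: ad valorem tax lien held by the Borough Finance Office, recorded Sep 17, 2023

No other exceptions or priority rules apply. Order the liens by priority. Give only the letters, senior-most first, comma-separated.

D, B, A, F, E, C

First, effective dates: A's effective date is Apr 7, 2022, when work began; B relates back to Jan 31, 2022 (work commenced); C's effective date is the deed date, Nov 4, 2023.
F, as an ad valorem tax lien, has superpriority and ranks first.
Remaining liens by effective date: B (Jan 31, 2022), A (Apr 7, 2022), D (Dec 23, 2022), E (Sep 22, 2023), C (Nov 4, 2023).
F would otherwise be senior to D, so under the subordination agreement F and D exchange positions.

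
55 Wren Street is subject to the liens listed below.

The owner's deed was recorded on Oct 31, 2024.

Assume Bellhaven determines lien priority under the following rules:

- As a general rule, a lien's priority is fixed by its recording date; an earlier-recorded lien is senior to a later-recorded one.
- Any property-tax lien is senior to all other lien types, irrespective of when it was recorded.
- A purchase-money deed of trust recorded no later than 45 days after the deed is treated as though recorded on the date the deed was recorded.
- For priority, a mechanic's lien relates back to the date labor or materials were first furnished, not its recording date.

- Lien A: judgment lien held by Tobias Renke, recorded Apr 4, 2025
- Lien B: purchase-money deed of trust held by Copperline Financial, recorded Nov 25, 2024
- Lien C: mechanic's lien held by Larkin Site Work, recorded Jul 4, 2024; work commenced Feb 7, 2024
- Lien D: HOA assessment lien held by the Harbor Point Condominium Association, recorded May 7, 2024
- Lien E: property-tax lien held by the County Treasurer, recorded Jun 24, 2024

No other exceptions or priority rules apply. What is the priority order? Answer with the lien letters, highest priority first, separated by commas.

E, C, D, B, A

Effective dates after the stated exceptions: B relates back to the deed date Oct 31, 2024; C's effective date is Feb 7, 2024, when work began.
E is a property-tax lien and takes priority over every other lien.
Remaining liens by effective date: C (Feb 7, 2024), D (May 7, 2024), B (Oct 31, 2024), A (Apr 4, 2025).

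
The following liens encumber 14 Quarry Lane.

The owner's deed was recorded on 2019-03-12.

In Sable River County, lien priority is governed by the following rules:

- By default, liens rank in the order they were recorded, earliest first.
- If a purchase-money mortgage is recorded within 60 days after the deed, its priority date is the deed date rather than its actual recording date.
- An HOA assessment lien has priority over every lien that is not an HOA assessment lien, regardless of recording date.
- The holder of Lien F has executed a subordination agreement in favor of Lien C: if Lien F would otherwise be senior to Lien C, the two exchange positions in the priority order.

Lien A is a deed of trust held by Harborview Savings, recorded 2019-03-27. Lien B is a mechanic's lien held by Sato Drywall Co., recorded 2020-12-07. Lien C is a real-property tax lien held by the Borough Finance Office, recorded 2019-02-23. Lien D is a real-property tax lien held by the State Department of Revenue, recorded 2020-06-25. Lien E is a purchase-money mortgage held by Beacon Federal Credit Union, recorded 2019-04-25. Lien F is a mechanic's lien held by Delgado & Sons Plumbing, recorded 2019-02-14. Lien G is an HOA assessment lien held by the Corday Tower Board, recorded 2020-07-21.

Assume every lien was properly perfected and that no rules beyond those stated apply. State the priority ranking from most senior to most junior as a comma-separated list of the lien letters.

G, C, F, E, A, D, B

Effective dates: E was recorded within the 60-day window, so its effective date is the deed date 2019-03-12.
G is an HOA assessment lien and takes priority over every other lien.
The other liens, earliest effective date first: F (2019-02-14), C (2019-02-23), E (2019-03-12), A (2019-03-27), D (2020-06-25), B (2020-12-07).
F is senior to C before the subordination, so the two trade places.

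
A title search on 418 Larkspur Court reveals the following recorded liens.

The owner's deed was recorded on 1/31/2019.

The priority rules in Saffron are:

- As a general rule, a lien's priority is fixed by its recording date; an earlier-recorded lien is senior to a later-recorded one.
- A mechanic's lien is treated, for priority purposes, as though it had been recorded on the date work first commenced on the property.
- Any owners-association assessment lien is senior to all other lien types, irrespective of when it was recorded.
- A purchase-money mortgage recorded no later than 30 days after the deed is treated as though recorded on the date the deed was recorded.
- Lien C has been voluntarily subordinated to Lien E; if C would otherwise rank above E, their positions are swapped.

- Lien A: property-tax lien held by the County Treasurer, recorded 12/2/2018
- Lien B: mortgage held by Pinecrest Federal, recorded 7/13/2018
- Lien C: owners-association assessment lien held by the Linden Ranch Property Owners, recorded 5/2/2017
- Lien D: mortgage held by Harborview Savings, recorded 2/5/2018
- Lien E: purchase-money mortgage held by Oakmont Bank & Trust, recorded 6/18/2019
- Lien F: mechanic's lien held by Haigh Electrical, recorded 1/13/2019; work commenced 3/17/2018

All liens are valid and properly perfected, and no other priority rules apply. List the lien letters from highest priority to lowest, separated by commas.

Effective dates: E was recorded 138 days after the deed, outside the 30-day window, so it keeps its recording date; F's effective date is 3/17/2018, when work began.
C is an owners-association assessment lien, so it outranks all other liens regardless of date.
Remaining liens by effective date: D (2/5/2018), F (3/17/2018), B (7/13/2018), A (12/2/2018), E (6/18/2019).
C is senior to E before the subordination, so the two trade places.

E, D, F, B, A, C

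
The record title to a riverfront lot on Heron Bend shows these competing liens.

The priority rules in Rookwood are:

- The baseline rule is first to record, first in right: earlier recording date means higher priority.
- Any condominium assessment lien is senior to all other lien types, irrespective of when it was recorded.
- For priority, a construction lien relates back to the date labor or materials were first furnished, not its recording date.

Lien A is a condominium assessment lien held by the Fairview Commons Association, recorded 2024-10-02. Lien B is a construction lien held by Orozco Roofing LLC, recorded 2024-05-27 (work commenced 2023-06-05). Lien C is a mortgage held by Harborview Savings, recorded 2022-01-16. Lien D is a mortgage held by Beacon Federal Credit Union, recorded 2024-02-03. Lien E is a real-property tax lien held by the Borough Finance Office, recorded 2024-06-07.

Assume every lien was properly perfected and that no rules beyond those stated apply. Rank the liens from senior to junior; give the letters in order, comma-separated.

Adjusting effective dates: B's effective date is 2023-06-05, when work began.
As a condominium assessment lien, A is senior to every other lien.
Ordering the rest by effective date: C (2022-01-16), B (2023-06-05), D (2024-02-03), E (2024-06-07).

A, C, B, D, E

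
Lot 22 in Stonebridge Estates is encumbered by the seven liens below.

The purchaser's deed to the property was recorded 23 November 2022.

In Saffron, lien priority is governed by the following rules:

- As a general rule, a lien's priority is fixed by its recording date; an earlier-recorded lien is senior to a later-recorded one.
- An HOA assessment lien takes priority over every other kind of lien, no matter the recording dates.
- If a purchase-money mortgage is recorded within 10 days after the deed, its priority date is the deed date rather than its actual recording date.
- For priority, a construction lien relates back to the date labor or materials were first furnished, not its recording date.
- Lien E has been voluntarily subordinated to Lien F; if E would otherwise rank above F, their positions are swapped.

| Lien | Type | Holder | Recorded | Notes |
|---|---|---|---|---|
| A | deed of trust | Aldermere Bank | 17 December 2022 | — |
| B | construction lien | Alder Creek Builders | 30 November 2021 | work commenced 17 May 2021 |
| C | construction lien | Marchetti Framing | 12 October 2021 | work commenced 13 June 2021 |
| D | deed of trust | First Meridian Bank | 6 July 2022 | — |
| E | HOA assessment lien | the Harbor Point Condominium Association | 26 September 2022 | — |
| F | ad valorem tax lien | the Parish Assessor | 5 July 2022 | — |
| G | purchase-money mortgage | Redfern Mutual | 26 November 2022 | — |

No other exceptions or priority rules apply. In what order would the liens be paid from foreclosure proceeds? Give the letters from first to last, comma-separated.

F, B, C, E, D, G, A

Effective dates: B's effective date is 17 May 2021, when work began; C relates back to 13 June 2021 (work commenced); G was recorded within the 10-day window, so its effective date is the deed date 23 November 2022.
E is an HOA assessment lien, so it outranks all other liens regardless of date.
Ordering the rest by effective date: B (17 May 2021), C (13 June 2021), F (5 July 2022), D (6 July 2022), G (23 November 2022), A (17 December 2022).
The subordination applies — E was senior to F — so E and F swap.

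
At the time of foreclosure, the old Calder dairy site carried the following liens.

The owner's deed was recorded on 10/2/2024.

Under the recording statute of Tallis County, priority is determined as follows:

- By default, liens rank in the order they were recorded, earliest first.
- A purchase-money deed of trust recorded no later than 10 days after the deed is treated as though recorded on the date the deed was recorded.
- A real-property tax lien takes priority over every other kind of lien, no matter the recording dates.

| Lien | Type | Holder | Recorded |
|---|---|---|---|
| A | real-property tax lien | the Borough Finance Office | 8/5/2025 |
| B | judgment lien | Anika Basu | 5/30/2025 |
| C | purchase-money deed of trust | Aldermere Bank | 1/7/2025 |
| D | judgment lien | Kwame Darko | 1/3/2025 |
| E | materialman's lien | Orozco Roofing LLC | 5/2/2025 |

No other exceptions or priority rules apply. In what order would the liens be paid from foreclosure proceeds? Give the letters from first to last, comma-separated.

Effective dates: C was recorded 97 days after the deed — beyond 10 days — so no relation-back applies.
A is a real-property tax lien and takes priority over every other lien.
Ordering the rest by effective date: D (1/3/2025), C (1/7/2025), E (5/2/2025), B (5/30/2025).

A, D, C, E, B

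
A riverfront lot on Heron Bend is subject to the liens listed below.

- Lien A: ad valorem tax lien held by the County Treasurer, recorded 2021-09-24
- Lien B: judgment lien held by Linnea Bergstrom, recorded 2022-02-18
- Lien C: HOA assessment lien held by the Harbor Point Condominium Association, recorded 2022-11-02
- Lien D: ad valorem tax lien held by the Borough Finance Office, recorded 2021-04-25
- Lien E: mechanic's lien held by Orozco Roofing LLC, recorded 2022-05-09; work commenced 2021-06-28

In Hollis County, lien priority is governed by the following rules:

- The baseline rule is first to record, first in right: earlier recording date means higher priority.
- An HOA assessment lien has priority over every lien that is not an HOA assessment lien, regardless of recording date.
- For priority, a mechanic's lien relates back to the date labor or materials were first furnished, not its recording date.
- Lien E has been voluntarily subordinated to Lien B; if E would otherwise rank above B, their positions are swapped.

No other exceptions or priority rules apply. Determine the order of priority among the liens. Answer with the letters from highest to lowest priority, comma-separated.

C, D, B, A, E

First, effective dates: E relates back to 2021-06-28 (work commenced).
C is an HOA assessment lien, so it outranks all other liens regardless of date.
Remaining liens by effective date: D (2021-04-25), E (2021-06-28), A (2021-09-24), B (2022-02-18).
The subordination applies — E was senior to B — so E and B swap.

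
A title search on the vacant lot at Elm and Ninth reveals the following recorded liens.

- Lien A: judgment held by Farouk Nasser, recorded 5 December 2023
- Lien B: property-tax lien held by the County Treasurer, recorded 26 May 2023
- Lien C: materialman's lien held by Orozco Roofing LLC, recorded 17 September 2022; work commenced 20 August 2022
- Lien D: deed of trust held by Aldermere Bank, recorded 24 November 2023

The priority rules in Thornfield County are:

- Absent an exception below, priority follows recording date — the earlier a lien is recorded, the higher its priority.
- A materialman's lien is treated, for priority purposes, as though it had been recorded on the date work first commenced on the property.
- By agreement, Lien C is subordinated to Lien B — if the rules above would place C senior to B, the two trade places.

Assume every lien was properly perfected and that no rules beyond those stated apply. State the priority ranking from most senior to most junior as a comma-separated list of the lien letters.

B, C, D, A

First, effective dates: C is treated as recorded 20 August 2022, the work-commencement date.
Ordering by effective date: C (20 August 2022), B (26 May 2023), D (24 November 2023), A (5 December 2023).
Because C would otherwise rank above B, the subordination swaps them.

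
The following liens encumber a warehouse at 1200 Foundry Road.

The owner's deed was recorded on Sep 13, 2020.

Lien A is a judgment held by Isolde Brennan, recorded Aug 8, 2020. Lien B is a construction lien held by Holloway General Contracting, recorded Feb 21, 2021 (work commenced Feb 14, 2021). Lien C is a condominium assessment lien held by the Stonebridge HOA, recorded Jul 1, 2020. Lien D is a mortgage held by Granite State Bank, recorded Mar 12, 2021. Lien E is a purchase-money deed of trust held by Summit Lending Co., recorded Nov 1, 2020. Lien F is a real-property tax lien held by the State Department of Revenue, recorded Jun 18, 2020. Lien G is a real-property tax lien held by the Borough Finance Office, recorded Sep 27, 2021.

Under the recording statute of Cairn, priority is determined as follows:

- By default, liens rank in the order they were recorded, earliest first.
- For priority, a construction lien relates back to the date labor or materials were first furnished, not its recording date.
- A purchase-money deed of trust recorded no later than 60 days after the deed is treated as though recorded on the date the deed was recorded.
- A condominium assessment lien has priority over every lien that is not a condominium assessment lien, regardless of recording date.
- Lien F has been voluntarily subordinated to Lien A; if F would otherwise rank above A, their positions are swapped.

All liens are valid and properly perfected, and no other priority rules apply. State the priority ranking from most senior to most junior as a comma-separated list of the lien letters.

C, A, F, E, B, D, G

Adjusting effective dates: B's effective date is Feb 14, 2021, when work began; E was recorded within the 60-day window, so its effective date is the deed date Sep 13, 2020.
C is a condominium assessment lien and takes priority over every other lien.
Among the remaining liens, by effective date: F (Jun 18, 2020), A (Aug 8, 2020), E (Sep 13, 2020), B (Feb 14, 2021), D (Mar 12, 2021), G (Sep 27, 2021).
Because F would otherwise rank above A, the subordination swaps them.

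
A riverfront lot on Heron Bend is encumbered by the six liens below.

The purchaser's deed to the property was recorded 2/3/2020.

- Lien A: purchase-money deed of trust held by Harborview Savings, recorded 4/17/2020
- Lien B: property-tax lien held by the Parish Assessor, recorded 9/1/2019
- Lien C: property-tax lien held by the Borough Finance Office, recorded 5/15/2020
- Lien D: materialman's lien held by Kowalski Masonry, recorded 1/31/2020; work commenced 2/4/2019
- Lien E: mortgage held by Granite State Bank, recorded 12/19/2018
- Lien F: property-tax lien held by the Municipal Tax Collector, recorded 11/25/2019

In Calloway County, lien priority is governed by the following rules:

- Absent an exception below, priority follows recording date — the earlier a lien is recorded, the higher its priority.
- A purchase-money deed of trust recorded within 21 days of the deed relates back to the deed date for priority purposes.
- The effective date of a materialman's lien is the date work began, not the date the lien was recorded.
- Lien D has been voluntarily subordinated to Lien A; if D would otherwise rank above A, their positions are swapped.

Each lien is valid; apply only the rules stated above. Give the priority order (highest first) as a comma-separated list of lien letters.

E, A, B, F, D, C

Effective dates after the stated exceptions: A missed the 21-day window (74 days after the deed), so its recording date stands; D is treated as recorded 2/4/2019, the work-commencement date.
Sorted by effective date: E (12/19/2018), D (2/4/2019), B (9/1/2019), F (11/25/2019), A (4/17/2020), C (5/15/2020).
The subordination applies — D was senior to A — so D and A swap.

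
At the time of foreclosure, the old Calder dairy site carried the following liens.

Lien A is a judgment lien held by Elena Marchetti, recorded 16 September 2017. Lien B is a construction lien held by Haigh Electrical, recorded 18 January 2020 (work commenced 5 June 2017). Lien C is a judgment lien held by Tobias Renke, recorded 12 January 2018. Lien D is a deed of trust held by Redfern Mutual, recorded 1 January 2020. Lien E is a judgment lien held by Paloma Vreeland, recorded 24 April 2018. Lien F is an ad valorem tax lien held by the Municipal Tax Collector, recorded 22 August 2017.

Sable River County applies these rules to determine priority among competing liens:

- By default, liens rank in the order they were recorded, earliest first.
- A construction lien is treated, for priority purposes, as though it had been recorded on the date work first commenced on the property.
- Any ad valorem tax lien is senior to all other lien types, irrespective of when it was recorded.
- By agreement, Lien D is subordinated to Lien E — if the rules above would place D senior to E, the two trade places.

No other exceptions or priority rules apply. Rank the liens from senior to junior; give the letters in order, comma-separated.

Adjusting effective dates: B is treated as recorded 5 June 2017, the work-commencement date.
F, as an ad valorem tax lien, has superpriority and ranks first.
The other liens, earliest effective date first: B (5 June 2017), A (16 September 2017), C (12 January 2018), E (24 April 2018), D (1 January 2020).
D already ranks below E; the subordination has no effect.

F, B, A, C, E, D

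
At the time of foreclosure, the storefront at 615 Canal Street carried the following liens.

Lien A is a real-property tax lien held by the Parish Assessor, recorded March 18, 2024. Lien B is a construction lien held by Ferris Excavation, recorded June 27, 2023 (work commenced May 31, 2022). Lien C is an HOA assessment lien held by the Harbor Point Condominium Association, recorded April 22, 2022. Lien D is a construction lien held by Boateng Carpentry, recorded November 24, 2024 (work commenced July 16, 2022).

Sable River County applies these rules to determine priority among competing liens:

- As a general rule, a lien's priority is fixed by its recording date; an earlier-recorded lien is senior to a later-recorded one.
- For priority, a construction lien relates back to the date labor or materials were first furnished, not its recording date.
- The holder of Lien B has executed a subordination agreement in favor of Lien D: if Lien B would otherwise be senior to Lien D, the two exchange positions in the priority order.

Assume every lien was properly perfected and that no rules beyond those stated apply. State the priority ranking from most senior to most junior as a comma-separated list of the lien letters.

Adjusting effective dates: B is treated as recorded May 31, 2022, the work-commencement date; D is treated as recorded July 16, 2022, the work-commencement date.
Sorted by effective date: C (April 22, 2022), B (May 31, 2022), D (July 16, 2022), A (March 18, 2024).
Because B would otherwise rank above D, the subordination swaps them.

C, D, B, A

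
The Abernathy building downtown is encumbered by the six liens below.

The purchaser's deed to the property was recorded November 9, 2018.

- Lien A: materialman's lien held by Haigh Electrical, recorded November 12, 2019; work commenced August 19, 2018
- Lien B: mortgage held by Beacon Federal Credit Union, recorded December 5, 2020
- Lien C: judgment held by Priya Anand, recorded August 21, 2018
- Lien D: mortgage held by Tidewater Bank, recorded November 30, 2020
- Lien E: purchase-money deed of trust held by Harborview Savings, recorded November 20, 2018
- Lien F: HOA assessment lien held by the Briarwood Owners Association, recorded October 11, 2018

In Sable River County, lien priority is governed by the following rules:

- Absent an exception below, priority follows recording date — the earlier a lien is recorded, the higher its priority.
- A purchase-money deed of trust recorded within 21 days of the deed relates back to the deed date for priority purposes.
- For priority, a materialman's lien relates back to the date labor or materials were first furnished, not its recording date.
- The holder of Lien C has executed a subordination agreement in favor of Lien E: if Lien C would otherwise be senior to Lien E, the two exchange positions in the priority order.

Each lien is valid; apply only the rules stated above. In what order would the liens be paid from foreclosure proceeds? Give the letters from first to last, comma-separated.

A, E, F, C, D, B

Effective dates after the stated exceptions: A is treated as recorded August 19, 2018, the work-commencement date; E was recorded within the 21-day window, so its effective date is the deed date November 9, 2018.
By effective date: A (August 19, 2018), C (August 21, 2018), F (October 11, 2018), E (November 9, 2018), D (November 30, 2020), B (December 5, 2020).
The subordination applies — C was senior to E — so C and E swap.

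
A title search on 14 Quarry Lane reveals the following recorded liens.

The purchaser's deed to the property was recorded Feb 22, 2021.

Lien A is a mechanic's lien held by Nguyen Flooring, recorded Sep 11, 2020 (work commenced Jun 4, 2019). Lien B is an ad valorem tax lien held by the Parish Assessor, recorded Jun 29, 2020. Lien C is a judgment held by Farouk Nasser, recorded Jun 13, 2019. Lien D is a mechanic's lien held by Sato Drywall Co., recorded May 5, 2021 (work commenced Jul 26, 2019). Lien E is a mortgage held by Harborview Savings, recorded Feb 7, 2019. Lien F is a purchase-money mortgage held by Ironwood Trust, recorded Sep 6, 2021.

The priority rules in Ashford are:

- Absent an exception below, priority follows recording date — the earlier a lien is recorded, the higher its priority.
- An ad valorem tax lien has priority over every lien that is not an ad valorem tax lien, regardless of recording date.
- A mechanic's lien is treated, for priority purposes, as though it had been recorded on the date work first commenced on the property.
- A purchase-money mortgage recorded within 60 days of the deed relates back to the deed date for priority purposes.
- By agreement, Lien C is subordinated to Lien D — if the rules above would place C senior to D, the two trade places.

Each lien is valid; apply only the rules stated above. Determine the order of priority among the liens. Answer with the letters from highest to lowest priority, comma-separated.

Effective dates: A relates back to Jun 4, 2019 (work commenced); D's effective date is Jul 26, 2019, when work began; F was recorded 196 days after the deed — beyond 60 days — so no relation-back applies.
B, as an ad valorem tax lien, has superpriority and ranks first.
Ordering the rest by effective date: E (Feb 7, 2019), A (Jun 4, 2019), C (Jun 13, 2019), D (Jul 26, 2019), F (Sep 6, 2021).
The subordination applies — C was senior to D — so C and D swap.

B, E, A, D, C, F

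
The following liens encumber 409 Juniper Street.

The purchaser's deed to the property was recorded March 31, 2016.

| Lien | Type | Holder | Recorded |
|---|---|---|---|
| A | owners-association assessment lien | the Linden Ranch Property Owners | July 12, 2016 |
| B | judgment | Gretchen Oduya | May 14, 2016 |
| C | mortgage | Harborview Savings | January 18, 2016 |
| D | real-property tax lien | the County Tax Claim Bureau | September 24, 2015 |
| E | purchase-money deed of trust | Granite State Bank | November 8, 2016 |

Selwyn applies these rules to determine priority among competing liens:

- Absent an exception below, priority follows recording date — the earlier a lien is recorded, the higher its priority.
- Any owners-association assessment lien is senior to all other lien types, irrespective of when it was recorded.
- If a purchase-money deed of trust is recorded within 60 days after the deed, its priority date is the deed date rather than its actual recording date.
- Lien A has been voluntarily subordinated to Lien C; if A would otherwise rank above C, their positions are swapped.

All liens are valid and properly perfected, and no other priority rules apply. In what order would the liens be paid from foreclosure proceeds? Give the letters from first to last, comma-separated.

C, D, A, B, E

Effective dates after the stated exceptions: E missed the 60-day window (222 days after the deed), so its recording date stands.
As an owners-association assessment lien, A is senior to every other lien.
Among the remaining liens, by effective date: D (September 24, 2015), C (January 18, 2016), B (May 14, 2016), E (November 8, 2016).
Because A would otherwise rank above C, the subordination swaps them.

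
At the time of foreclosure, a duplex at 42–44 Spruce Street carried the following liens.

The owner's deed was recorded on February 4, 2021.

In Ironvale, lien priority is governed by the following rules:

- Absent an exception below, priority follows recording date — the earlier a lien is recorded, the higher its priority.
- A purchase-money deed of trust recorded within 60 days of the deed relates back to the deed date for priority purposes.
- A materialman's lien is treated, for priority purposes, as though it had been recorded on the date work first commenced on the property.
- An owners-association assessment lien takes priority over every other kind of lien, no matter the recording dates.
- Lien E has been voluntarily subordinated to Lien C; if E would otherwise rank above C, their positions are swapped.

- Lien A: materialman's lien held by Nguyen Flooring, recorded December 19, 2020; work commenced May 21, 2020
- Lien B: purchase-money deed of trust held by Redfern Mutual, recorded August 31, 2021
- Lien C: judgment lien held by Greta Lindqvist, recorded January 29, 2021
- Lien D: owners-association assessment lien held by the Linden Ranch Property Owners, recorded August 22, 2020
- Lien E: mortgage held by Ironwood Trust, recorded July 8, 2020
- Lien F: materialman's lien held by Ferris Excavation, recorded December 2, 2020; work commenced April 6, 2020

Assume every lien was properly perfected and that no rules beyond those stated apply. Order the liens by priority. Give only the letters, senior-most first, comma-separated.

Adjusting effective dates: A is treated as recorded May 21, 2020, the work-commencement date; B was recorded 208 days after the deed — beyond 60 days — so no relation-back applies; F relates back to April 6, 2020 (work commenced).
D is an owners-association assessment lien, so it outranks all other liens regardless of date.
Remaining liens by effective date: F (April 6, 2020), A (May 21, 2020), E (July 8, 2020), C (January 29, 2021), B (August 31, 2021).
Because E would otherwise rank above C, the subordination swaps them.

D, F, A, C, E, B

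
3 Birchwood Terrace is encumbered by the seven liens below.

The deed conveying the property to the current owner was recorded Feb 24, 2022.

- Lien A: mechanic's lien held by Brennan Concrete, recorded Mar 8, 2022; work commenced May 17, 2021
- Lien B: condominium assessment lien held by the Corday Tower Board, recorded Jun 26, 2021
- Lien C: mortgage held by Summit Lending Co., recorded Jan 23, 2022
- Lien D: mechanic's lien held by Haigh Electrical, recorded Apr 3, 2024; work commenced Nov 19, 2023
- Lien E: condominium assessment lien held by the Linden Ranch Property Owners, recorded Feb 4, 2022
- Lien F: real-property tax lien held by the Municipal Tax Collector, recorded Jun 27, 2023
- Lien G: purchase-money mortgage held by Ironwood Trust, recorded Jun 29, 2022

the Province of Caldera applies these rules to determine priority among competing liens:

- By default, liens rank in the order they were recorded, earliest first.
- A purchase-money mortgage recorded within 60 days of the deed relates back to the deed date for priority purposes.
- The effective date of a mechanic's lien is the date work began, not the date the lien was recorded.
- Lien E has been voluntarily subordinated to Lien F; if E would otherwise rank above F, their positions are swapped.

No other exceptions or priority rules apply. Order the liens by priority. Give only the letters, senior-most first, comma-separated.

Effective dates: A's effective date is May 17, 2021, when work began; D relates back to Nov 19, 2023 (work commenced); G was recorded 125 days after the deed, outside the 60-day window, so it keeps its recording date.
By effective date: A (May 17, 2021), B (Jun 26, 2021), C (Jan 23, 2022), E (Feb 4, 2022), G (Jun 29, 2022), F (Jun 27, 2023), D (Nov 19, 2023).
The subordination applies — E was senior to F — so E and F swap.

A, B, C, F, G, E, D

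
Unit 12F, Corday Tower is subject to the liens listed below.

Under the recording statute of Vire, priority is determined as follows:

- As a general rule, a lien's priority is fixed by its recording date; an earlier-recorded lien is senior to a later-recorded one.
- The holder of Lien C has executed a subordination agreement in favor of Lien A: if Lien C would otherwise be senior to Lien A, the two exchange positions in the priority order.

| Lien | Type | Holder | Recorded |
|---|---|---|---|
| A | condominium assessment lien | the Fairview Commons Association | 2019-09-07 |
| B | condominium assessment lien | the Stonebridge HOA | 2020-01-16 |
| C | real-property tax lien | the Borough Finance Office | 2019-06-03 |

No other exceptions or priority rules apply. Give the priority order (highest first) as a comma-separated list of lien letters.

By effective date, earliest first: C (2019-06-03), A (2019-09-07), B (2020-01-16).
C is senior to A before the subordination, so the two trade places.

A, C, B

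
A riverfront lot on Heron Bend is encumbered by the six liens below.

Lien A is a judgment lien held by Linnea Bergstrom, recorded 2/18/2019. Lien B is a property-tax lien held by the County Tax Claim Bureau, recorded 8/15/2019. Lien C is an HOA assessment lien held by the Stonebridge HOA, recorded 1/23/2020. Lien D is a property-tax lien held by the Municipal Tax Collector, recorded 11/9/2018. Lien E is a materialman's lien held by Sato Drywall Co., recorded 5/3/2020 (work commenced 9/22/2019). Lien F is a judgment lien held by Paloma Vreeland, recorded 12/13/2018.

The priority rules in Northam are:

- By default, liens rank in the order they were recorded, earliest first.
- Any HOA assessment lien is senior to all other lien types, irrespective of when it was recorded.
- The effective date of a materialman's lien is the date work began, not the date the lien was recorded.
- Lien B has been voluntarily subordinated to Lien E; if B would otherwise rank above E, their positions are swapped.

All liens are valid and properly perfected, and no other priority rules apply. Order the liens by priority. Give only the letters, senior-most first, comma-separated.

Adjusting effective dates: E's effective date is 9/22/2019, when work began.
C is an HOA assessment lien and takes priority over every other lien.
The other liens, earliest effective date first: D (11/9/2018), F (12/13/2018), A (2/18/2019), B (8/15/2019), E (9/22/2019).
The subordination applies — B was senior to E — so B and E swap.

C, D, F, A, E, B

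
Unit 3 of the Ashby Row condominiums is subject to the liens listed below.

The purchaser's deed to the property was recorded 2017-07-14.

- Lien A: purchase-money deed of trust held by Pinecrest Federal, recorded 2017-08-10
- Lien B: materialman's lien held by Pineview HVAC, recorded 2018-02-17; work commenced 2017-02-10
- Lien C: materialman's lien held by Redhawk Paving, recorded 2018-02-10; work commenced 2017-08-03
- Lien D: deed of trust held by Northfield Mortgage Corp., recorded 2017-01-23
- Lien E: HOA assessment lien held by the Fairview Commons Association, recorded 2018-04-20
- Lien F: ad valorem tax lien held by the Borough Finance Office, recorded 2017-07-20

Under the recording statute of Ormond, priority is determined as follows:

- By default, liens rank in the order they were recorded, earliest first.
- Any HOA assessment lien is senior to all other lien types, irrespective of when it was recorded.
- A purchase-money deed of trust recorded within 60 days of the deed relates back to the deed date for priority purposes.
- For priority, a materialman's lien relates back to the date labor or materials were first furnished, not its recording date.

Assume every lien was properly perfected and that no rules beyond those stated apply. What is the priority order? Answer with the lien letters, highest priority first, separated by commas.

E, D, B, A, F, C

Effective dates after the stated exceptions: A relates back to the deed date 2017-07-14; B's effective date is 2017-02-10, when work began; C relates back to 2017-08-03 (work commenced).
E is an HOA assessment lien and takes priority over every other lien.
Remaining liens by effective date: D (2017-01-23), B (2017-02-10), A (2017-07-14), F (2017-07-20), C (2017-08-03).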